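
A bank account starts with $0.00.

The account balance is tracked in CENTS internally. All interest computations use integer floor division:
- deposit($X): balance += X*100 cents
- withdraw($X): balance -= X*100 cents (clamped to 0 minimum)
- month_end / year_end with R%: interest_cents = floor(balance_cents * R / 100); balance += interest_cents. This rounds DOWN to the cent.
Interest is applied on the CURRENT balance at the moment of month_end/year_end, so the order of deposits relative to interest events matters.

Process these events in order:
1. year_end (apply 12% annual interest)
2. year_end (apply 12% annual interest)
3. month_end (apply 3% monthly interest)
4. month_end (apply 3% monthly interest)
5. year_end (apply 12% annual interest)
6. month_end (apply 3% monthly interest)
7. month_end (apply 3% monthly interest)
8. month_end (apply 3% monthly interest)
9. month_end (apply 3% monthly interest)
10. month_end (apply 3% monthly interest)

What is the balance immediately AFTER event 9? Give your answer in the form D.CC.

Answer: 0.00

Derivation:
After 1 (year_end (apply 12% annual interest)): balance=$0.00 total_interest=$0.00
After 2 (year_end (apply 12% annual interest)): balance=$0.00 total_interest=$0.00
After 3 (month_end (apply 3% monthly interest)): balance=$0.00 total_interest=$0.00
After 4 (month_end (apply 3% monthly interest)): balance=$0.00 total_interest=$0.00
After 5 (year_end (apply 12% annual interest)): balance=$0.00 total_interest=$0.00
After 6 (month_end (apply 3% monthly interest)): balance=$0.00 total_interest=$0.00
After 7 (month_end (apply 3% monthly interest)): balance=$0.00 total_interest=$0.00
After 8 (month_end (apply 3% monthly interest)): balance=$0.00 total_interest=$0.00
After 9 (month_end (apply 3% monthly interest)): balance=$0.00 total_interest=$0.00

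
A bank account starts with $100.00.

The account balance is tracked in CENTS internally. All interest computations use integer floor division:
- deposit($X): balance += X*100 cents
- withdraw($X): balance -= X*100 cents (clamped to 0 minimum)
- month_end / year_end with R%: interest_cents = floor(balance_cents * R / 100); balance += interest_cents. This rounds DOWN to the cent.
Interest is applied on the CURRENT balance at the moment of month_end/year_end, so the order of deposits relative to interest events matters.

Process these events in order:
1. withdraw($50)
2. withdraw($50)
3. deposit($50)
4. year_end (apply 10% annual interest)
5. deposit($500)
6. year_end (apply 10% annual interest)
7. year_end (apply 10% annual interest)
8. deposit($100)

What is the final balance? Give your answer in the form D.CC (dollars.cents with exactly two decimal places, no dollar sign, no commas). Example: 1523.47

After 1 (withdraw($50)): balance=$50.00 total_interest=$0.00
After 2 (withdraw($50)): balance=$0.00 total_interest=$0.00
After 3 (deposit($50)): balance=$50.00 total_interest=$0.00
After 4 (year_end (apply 10% annual interest)): balance=$55.00 total_interest=$5.00
After 5 (deposit($500)): balance=$555.00 total_interest=$5.00
After 6 (year_end (apply 10% annual interest)): balance=$610.50 total_interest=$60.50
After 7 (year_end (apply 10% annual interest)): balance=$671.55 total_interest=$121.55
After 8 (deposit($100)): balance=$771.55 total_interest=$121.55

Answer: 771.55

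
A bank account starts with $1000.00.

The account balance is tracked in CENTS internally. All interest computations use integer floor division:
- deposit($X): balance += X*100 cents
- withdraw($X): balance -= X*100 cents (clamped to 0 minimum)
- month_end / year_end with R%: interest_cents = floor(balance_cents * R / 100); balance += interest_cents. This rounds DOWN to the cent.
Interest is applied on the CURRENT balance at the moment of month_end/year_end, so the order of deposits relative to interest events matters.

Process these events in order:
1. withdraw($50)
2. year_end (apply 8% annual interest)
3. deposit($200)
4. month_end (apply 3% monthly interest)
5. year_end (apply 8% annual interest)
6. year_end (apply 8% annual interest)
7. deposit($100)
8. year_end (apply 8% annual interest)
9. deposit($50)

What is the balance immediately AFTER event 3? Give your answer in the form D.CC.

After 1 (withdraw($50)): balance=$950.00 total_interest=$0.00
After 2 (year_end (apply 8% annual interest)): balance=$1026.00 total_interest=$76.00
After 3 (deposit($200)): balance=$1226.00 total_interest=$76.00

Answer: 1226.00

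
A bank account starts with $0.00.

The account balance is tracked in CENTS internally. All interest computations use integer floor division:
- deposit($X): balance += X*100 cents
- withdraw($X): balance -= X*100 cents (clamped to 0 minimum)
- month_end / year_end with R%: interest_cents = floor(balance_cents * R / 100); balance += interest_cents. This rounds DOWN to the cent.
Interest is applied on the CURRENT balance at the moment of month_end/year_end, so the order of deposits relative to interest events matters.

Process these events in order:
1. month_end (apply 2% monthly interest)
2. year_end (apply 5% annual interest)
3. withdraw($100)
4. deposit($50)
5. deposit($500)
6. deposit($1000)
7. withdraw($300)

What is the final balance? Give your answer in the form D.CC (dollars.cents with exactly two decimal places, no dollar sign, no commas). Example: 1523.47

Answer: 1250.00

Derivation:
After 1 (month_end (apply 2% monthly interest)): balance=$0.00 total_interest=$0.00
After 2 (year_end (apply 5% annual interest)): balance=$0.00 total_interest=$0.00
After 3 (withdraw($100)): balance=$0.00 total_interest=$0.00
After 4 (deposit($50)): balance=$50.00 total_interest=$0.00
After 5 (deposit($500)): balance=$550.00 total_interest=$0.00
After 6 (deposit($1000)): balance=$1550.00 total_interest=$0.00
After 7 (withdraw($300)): balance=$1250.00 total_interest=$0.00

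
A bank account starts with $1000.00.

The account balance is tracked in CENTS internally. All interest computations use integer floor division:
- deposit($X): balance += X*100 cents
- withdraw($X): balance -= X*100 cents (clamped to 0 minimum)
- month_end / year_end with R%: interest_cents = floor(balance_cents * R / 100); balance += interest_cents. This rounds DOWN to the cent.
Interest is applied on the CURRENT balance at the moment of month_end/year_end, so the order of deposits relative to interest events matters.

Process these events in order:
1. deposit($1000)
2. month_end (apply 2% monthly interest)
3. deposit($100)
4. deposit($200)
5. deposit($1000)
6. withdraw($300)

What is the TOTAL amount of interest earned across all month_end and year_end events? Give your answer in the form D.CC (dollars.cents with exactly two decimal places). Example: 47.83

After 1 (deposit($1000)): balance=$2000.00 total_interest=$0.00
After 2 (month_end (apply 2% monthly interest)): balance=$2040.00 total_interest=$40.00
After 3 (deposit($100)): balance=$2140.00 total_interest=$40.00
After 4 (deposit($200)): balance=$2340.00 total_interest=$40.00
After 5 (deposit($1000)): balance=$3340.00 total_interest=$40.00
After 6 (withdraw($300)): balance=$3040.00 total_interest=$40.00

Answer: 40.00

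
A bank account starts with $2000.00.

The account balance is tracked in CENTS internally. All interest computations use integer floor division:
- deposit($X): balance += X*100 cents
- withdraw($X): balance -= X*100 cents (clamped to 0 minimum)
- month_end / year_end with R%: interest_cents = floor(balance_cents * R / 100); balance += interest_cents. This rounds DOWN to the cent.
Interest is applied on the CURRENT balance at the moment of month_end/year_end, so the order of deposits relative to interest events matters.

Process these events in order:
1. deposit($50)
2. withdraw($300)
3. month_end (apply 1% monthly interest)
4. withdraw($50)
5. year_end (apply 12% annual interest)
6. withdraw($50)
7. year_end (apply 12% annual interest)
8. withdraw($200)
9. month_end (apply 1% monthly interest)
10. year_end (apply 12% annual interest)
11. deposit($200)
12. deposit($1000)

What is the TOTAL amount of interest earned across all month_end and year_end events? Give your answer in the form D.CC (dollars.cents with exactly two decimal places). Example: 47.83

Answer: 697.49

Derivation:
After 1 (deposit($50)): balance=$2050.00 total_interest=$0.00
After 2 (withdraw($300)): balance=$1750.00 total_interest=$0.00
After 3 (month_end (apply 1% monthly interest)): balance=$1767.50 total_interest=$17.50
After 4 (withdraw($50)): balance=$1717.50 total_interest=$17.50
After 5 (year_end (apply 12% annual interest)): balance=$1923.60 total_interest=$223.60
After 6 (withdraw($50)): balance=$1873.60 total_interest=$223.60
After 7 (year_end (apply 12% annual interest)): balance=$2098.43 total_interest=$448.43
After 8 (withdraw($200)): balance=$1898.43 total_interest=$448.43
After 9 (month_end (apply 1% monthly interest)): balance=$1917.41 total_interest=$467.41
After 10 (year_end (apply 12% annual interest)): balance=$2147.49 total_interest=$697.49
After 11 (deposit($200)): balance=$2347.49 total_interest=$697.49
After 12 (deposit($1000)): balance=$3347.49 total_interest=$697.49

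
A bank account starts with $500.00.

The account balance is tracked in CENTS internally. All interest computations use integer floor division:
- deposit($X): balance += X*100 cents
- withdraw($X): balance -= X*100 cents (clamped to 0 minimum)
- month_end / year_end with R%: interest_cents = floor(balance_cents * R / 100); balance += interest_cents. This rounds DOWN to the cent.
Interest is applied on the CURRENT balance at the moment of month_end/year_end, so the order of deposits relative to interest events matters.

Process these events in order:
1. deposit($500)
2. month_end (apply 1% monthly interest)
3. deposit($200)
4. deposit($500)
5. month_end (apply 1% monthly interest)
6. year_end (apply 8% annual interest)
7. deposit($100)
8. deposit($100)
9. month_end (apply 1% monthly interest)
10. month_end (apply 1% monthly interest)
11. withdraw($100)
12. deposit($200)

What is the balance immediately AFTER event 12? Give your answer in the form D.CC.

Answer: 2206.76

Derivation:
After 1 (deposit($500)): balance=$1000.00 total_interest=$0.00
After 2 (month_end (apply 1% monthly interest)): balance=$1010.00 total_interest=$10.00
After 3 (deposit($200)): balance=$1210.00 total_interest=$10.00
After 4 (deposit($500)): balance=$1710.00 total_interest=$10.00
After 5 (month_end (apply 1% monthly interest)): balance=$1727.10 total_interest=$27.10
After 6 (year_end (apply 8% annual interest)): balance=$1865.26 total_interest=$165.26
After 7 (deposit($100)): balance=$1965.26 total_interest=$165.26
After 8 (deposit($100)): balance=$2065.26 total_interest=$165.26
After 9 (month_end (apply 1% monthly interest)): balance=$2085.91 total_interest=$185.91
After 10 (month_end (apply 1% monthly interest)): balance=$2106.76 total_interest=$206.76
After 11 (withdraw($100)): balance=$2006.76 total_interest=$206.76
After 12 (deposit($200)): balance=$2206.76 total_interest=$206.76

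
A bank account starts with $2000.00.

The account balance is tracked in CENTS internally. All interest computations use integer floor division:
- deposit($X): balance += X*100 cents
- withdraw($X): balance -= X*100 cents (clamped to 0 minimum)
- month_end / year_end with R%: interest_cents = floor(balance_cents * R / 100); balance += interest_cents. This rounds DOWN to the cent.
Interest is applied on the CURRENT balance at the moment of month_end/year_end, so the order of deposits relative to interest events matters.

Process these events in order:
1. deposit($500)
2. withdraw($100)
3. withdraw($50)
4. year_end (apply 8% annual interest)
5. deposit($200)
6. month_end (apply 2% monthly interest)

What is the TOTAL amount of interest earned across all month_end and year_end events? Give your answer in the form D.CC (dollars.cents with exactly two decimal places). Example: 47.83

Answer: 242.76

Derivation:
After 1 (deposit($500)): balance=$2500.00 total_interest=$0.00
After 2 (withdraw($100)): balance=$2400.00 total_interest=$0.00
After 3 (withdraw($50)): balance=$2350.00 total_interest=$0.00
After 4 (year_end (apply 8% annual interest)): balance=$2538.00 total_interest=$188.00
After 5 (deposit($200)): balance=$2738.00 total_interest=$188.00
After 6 (month_end (apply 2% monthly interest)): balance=$2792.76 total_interest=$242.76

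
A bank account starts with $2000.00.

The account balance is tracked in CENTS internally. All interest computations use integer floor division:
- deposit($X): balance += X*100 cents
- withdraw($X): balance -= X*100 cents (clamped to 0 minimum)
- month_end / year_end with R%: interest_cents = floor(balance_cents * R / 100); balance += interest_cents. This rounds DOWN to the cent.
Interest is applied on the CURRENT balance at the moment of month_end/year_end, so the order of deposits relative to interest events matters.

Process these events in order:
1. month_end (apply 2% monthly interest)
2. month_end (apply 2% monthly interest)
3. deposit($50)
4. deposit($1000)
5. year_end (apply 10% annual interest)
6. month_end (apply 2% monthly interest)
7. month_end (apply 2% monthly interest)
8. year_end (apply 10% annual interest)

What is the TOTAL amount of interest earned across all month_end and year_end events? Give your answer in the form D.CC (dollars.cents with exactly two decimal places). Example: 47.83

Answer: 891.30

Derivation:
After 1 (month_end (apply 2% monthly interest)): balance=$2040.00 total_interest=$40.00
After 2 (month_end (apply 2% monthly interest)): balance=$2080.80 total_interest=$80.80
After 3 (deposit($50)): balance=$2130.80 total_interest=$80.80
After 4 (deposit($1000)): balance=$3130.80 total_interest=$80.80
After 5 (year_end (apply 10% annual interest)): balance=$3443.88 total_interest=$393.88
After 6 (month_end (apply 2% monthly interest)): balance=$3512.75 total_interest=$462.75
After 7 (month_end (apply 2% monthly interest)): balance=$3583.00 total_interest=$533.00
After 8 (year_end (apply 10% annual interest)): balance=$3941.30 total_interest=$891.30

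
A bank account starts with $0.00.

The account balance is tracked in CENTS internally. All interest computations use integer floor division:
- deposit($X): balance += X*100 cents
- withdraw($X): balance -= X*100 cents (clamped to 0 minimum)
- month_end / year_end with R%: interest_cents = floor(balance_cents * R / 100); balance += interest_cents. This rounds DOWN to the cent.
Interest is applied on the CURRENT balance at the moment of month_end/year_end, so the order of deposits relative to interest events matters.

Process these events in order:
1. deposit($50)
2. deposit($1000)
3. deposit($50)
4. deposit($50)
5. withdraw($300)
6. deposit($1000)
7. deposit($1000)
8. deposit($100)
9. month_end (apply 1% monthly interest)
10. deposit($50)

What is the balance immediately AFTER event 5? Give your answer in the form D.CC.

Answer: 850.00

Derivation:
After 1 (deposit($50)): balance=$50.00 total_interest=$0.00
After 2 (deposit($1000)): balance=$1050.00 total_interest=$0.00
After 3 (deposit($50)): balance=$1100.00 total_interest=$0.00
After 4 (deposit($50)): balance=$1150.00 total_interest=$0.00
After 5 (withdraw($300)): balance=$850.00 total_interest=$0.00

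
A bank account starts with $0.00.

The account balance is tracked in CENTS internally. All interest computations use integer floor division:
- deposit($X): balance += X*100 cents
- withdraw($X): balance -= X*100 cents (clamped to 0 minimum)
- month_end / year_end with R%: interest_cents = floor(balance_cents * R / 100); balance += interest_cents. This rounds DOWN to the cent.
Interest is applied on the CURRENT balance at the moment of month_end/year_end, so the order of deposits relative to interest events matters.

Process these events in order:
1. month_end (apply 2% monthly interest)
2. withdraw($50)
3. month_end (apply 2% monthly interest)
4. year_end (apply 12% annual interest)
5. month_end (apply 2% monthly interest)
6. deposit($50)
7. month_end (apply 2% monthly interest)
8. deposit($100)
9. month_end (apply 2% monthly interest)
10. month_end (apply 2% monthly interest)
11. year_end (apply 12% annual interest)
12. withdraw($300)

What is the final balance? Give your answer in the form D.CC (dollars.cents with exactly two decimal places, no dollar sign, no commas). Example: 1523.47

After 1 (month_end (apply 2% monthly interest)): balance=$0.00 total_interest=$0.00
After 2 (withdraw($50)): balance=$0.00 total_interest=$0.00
After 3 (month_end (apply 2% monthly interest)): balance=$0.00 total_interest=$0.00
After 4 (year_end (apply 12% annual interest)): balance=$0.00 total_interest=$0.00
After 5 (month_end (apply 2% monthly interest)): balance=$0.00 total_interest=$0.00
After 6 (deposit($50)): balance=$50.00 total_interest=$0.00
After 7 (month_end (apply 2% monthly interest)): balance=$51.00 total_interest=$1.00
After 8 (deposit($100)): balance=$151.00 total_interest=$1.00
After 9 (month_end (apply 2% monthly interest)): balance=$154.02 total_interest=$4.02
After 10 (month_end (apply 2% monthly interest)): balance=$157.10 total_interest=$7.10
After 11 (year_end (apply 12% annual interest)): balance=$175.95 total_interest=$25.95
After 12 (withdraw($300)): balance=$0.00 total_interest=$25.95

Answer: 0.00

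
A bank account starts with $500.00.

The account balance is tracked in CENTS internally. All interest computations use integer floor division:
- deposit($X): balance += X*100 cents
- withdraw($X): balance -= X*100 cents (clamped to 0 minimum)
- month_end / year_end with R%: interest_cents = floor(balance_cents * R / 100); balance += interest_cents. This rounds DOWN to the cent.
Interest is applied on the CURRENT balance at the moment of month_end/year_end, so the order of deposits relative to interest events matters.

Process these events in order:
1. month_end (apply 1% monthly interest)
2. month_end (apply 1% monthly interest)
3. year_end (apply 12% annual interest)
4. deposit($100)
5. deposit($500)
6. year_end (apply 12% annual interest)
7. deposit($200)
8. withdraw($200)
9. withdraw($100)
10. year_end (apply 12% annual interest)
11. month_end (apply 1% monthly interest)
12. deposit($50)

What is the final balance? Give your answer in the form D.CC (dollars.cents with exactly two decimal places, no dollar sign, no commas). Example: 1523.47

After 1 (month_end (apply 1% monthly interest)): balance=$505.00 total_interest=$5.00
After 2 (month_end (apply 1% monthly interest)): balance=$510.05 total_interest=$10.05
After 3 (year_end (apply 12% annual interest)): balance=$571.25 total_interest=$71.25
After 4 (deposit($100)): balance=$671.25 total_interest=$71.25
After 5 (deposit($500)): balance=$1171.25 total_interest=$71.25
After 6 (year_end (apply 12% annual interest)): balance=$1311.80 total_interest=$211.80
After 7 (deposit($200)): balance=$1511.80 total_interest=$211.80
After 8 (withdraw($200)): balance=$1311.80 total_interest=$211.80
After 9 (withdraw($100)): balance=$1211.80 total_interest=$211.80
After 10 (year_end (apply 12% annual interest)): balance=$1357.21 total_interest=$357.21
After 11 (month_end (apply 1% monthly interest)): balance=$1370.78 total_interest=$370.78
After 12 (deposit($50)): balance=$1420.78 total_interest=$370.78

Answer: 1420.78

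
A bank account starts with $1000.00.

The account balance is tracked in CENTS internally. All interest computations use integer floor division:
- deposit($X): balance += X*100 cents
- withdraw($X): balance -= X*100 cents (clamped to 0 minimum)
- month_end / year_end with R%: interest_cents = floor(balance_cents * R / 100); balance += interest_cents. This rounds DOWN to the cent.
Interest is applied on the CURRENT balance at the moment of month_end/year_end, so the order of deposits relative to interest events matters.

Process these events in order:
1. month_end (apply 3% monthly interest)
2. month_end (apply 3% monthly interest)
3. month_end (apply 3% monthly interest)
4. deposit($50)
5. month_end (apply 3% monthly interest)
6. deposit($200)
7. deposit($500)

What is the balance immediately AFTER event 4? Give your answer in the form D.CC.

Answer: 1142.72

Derivation:
After 1 (month_end (apply 3% monthly interest)): balance=$1030.00 total_interest=$30.00
After 2 (month_end (apply 3% monthly interest)): balance=$1060.90 total_interest=$60.90
After 3 (month_end (apply 3% monthly interest)): balance=$1092.72 total_interest=$92.72
After 4 (deposit($50)): balance=$1142.72 total_interest=$92.72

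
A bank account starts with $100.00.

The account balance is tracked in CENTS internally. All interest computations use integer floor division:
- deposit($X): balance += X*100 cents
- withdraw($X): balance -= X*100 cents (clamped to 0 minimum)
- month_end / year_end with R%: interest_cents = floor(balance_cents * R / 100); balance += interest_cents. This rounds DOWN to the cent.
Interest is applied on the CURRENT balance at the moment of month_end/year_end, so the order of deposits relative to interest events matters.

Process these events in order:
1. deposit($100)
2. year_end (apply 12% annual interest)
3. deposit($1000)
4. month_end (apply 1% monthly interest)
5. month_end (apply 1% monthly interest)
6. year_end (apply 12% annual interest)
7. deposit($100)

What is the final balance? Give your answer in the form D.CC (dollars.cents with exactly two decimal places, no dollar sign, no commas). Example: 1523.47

After 1 (deposit($100)): balance=$200.00 total_interest=$0.00
After 2 (year_end (apply 12% annual interest)): balance=$224.00 total_interest=$24.00
After 3 (deposit($1000)): balance=$1224.00 total_interest=$24.00
After 4 (month_end (apply 1% monthly interest)): balance=$1236.24 total_interest=$36.24
After 5 (month_end (apply 1% monthly interest)): balance=$1248.60 total_interest=$48.60
After 6 (year_end (apply 12% annual interest)): balance=$1398.43 total_interest=$198.43
After 7 (deposit($100)): balance=$1498.43 total_interest=$198.43

Answer: 1498.43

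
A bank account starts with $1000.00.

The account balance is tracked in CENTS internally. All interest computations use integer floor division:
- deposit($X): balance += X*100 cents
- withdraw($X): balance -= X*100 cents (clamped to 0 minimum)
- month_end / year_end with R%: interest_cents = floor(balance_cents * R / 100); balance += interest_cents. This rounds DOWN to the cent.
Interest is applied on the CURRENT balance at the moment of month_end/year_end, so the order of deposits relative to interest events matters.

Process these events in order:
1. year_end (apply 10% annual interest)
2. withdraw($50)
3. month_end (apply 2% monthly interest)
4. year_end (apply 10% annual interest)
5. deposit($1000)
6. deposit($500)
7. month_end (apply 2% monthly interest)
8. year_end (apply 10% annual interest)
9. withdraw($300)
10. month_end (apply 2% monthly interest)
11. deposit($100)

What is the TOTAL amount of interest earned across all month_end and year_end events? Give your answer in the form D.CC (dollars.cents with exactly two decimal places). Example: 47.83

Answer: 608.91

Derivation:
After 1 (year_end (apply 10% annual interest)): balance=$1100.00 total_interest=$100.00
After 2 (withdraw($50)): balance=$1050.00 total_interest=$100.00
After 3 (month_end (apply 2% monthly interest)): balance=$1071.00 total_interest=$121.00
After 4 (year_end (apply 10% annual interest)): balance=$1178.10 total_interest=$228.10
After 5 (deposit($1000)): balance=$2178.10 total_interest=$228.10
After 6 (deposit($500)): balance=$2678.10 total_interest=$228.10
After 7 (month_end (apply 2% monthly interest)): balance=$2731.66 total_interest=$281.66
After 8 (year_end (apply 10% annual interest)): balance=$3004.82 total_interest=$554.82
After 9 (withdraw($300)): balance=$2704.82 total_interest=$554.82
After 10 (month_end (apply 2% monthly interest)): balance=$2758.91 total_interest=$608.91
After 11 (deposit($100)): balance=$2858.91 total_interest=$608.91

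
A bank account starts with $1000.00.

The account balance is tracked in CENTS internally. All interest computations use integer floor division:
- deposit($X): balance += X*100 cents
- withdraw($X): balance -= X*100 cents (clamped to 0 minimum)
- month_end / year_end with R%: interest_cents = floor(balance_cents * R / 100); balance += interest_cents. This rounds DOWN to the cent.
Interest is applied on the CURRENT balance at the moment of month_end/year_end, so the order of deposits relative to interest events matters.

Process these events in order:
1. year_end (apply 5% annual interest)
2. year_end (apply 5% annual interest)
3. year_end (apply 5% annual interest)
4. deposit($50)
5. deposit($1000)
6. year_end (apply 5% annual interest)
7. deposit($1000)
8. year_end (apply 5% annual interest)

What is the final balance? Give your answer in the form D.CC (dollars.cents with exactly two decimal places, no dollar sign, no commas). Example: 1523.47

Answer: 3483.90

Derivation:
After 1 (year_end (apply 5% annual interest)): balance=$1050.00 total_interest=$50.00
After 2 (year_end (apply 5% annual interest)): balance=$1102.50 total_interest=$102.50
After 3 (year_end (apply 5% annual interest)): balance=$1157.62 total_interest=$157.62
After 4 (deposit($50)): balance=$1207.62 total_interest=$157.62
After 5 (deposit($1000)): balance=$2207.62 total_interest=$157.62
After 6 (year_end (apply 5% annual interest)): balance=$2318.00 total_interest=$268.00
After 7 (deposit($1000)): balance=$3318.00 total_interest=$268.00
After 8 (year_end (apply 5% annual interest)): balance=$3483.90 total_interest=$433.90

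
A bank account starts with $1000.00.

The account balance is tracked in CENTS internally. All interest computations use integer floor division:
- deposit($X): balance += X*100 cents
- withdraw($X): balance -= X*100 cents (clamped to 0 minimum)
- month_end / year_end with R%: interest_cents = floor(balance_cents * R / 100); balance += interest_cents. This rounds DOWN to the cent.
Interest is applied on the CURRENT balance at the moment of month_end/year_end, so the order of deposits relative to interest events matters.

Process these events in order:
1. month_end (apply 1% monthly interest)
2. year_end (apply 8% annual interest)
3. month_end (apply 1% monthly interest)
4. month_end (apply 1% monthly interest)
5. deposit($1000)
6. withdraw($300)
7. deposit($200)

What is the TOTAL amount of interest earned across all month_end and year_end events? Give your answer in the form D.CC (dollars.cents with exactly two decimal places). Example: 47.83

Answer: 112.71

Derivation:
After 1 (month_end (apply 1% monthly interest)): balance=$1010.00 total_interest=$10.00
After 2 (year_end (apply 8% annual interest)): balance=$1090.80 total_interest=$90.80
After 3 (month_end (apply 1% monthly interest)): balance=$1101.70 total_interest=$101.70
After 4 (month_end (apply 1% monthly interest)): balance=$1112.71 total_interest=$112.71
After 5 (deposit($1000)): balance=$2112.71 total_interest=$112.71
After 6 (withdraw($300)): balance=$1812.71 total_interest=$112.71
After 7 (deposit($200)): balance=$2012.71 total_interest=$112.71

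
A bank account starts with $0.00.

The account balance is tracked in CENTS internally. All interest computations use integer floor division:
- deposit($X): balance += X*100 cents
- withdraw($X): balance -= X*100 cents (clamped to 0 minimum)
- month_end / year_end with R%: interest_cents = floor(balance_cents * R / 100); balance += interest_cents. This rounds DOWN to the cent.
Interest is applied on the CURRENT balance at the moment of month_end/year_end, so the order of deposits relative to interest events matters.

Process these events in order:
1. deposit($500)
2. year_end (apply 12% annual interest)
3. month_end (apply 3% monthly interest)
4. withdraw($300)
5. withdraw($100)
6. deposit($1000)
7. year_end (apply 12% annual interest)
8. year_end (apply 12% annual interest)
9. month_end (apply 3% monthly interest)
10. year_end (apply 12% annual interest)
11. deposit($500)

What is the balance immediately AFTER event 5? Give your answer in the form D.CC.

Answer: 176.80

Derivation:
After 1 (deposit($500)): balance=$500.00 total_interest=$0.00
After 2 (year_end (apply 12% annual interest)): balance=$560.00 total_interest=$60.00
After 3 (month_end (apply 3% monthly interest)): balance=$576.80 total_interest=$76.80
After 4 (withdraw($300)): balance=$276.80 total_interest=$76.80
After 5 (withdraw($100)): balance=$176.80 total_interest=$76.80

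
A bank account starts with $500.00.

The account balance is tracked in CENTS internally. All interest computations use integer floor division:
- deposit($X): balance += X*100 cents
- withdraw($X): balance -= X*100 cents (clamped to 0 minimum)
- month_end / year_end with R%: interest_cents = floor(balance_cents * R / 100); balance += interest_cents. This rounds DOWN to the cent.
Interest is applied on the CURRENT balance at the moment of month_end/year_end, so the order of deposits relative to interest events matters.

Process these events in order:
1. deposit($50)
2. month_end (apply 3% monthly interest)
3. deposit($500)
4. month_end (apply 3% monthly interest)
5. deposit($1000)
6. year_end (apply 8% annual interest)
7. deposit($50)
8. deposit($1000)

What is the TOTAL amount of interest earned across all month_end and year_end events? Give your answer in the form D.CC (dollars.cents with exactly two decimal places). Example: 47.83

Answer: 216.36

Derivation:
After 1 (deposit($50)): balance=$550.00 total_interest=$0.00
After 2 (month_end (apply 3% monthly interest)): balance=$566.50 total_interest=$16.50
After 3 (deposit($500)): balance=$1066.50 total_interest=$16.50
After 4 (month_end (apply 3% monthly interest)): balance=$1098.49 total_interest=$48.49
After 5 (deposit($1000)): balance=$2098.49 total_interest=$48.49
After 6 (year_end (apply 8% annual interest)): balance=$2266.36 total_interest=$216.36
After 7 (deposit($50)): balance=$2316.36 total_interest=$216.36
After 8 (deposit($1000)): balance=$3316.36 total_interest=$216.36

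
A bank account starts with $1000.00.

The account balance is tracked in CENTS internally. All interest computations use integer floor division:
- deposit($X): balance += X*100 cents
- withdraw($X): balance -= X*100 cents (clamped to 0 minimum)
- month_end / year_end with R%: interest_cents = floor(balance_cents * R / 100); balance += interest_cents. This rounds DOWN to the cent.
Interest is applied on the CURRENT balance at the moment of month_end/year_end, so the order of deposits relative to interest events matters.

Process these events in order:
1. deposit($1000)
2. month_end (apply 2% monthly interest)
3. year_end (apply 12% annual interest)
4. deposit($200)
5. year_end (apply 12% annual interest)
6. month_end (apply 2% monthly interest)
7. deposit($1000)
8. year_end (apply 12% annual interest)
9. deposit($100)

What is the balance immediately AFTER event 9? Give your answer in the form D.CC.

After 1 (deposit($1000)): balance=$2000.00 total_interest=$0.00
After 2 (month_end (apply 2% monthly interest)): balance=$2040.00 total_interest=$40.00
After 3 (year_end (apply 12% annual interest)): balance=$2284.80 total_interest=$284.80
After 4 (deposit($200)): balance=$2484.80 total_interest=$284.80
After 5 (year_end (apply 12% annual interest)): balance=$2782.97 total_interest=$582.97
After 6 (month_end (apply 2% monthly interest)): balance=$2838.62 total_interest=$638.62
After 7 (deposit($1000)): balance=$3838.62 total_interest=$638.62
After 8 (year_end (apply 12% annual interest)): balance=$4299.25 total_interest=$1099.25
After 9 (deposit($100)): balance=$4399.25 total_interest=$1099.25

Answer: 4399.25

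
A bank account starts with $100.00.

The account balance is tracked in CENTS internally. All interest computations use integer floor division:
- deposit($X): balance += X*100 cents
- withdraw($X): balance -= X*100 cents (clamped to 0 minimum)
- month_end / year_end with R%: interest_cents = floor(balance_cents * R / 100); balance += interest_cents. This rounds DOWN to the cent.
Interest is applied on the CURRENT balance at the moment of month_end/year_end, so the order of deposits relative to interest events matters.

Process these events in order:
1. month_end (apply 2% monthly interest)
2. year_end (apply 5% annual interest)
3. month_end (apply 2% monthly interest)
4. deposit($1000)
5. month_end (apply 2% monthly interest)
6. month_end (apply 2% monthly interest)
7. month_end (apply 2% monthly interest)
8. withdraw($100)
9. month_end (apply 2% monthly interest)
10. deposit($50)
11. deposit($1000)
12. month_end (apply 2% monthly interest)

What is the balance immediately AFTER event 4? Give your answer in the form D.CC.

Answer: 1109.24

Derivation:
After 1 (month_end (apply 2% monthly interest)): balance=$102.00 total_interest=$2.00
After 2 (year_end (apply 5% annual interest)): balance=$107.10 total_interest=$7.10
After 3 (month_end (apply 2% monthly interest)): balance=$109.24 total_interest=$9.24
After 4 (deposit($1000)): balance=$1109.24 total_interest=$9.24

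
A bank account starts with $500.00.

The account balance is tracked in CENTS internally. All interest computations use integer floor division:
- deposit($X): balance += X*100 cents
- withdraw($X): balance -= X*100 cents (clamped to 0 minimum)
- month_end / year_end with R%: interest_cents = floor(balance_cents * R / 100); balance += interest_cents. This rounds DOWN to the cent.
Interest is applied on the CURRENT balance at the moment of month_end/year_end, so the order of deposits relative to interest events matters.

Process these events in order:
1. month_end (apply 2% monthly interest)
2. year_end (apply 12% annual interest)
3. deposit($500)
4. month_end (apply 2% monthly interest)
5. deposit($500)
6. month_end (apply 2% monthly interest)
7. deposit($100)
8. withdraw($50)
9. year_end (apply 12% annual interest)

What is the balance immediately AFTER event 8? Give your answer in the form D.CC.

After 1 (month_end (apply 2% monthly interest)): balance=$510.00 total_interest=$10.00
After 2 (year_end (apply 12% annual interest)): balance=$571.20 total_interest=$71.20
After 3 (deposit($500)): balance=$1071.20 total_interest=$71.20
After 4 (month_end (apply 2% monthly interest)): balance=$1092.62 total_interest=$92.62
After 5 (deposit($500)): balance=$1592.62 total_interest=$92.62
After 6 (month_end (apply 2% monthly interest)): balance=$1624.47 total_interest=$124.47
After 7 (deposit($100)): balance=$1724.47 total_interest=$124.47
After 8 (withdraw($50)): balance=$1674.47 total_interest=$124.47

Answer: 1674.47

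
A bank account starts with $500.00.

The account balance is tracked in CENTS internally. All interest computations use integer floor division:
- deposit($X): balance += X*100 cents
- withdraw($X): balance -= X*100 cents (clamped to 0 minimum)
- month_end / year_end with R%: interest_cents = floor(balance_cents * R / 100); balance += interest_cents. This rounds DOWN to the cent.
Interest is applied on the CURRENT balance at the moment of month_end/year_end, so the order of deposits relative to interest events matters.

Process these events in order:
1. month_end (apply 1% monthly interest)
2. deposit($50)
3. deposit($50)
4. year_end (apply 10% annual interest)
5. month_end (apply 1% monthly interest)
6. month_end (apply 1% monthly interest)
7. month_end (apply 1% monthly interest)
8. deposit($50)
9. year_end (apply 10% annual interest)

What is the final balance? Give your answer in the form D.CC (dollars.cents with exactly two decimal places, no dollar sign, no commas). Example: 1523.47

After 1 (month_end (apply 1% monthly interest)): balance=$505.00 total_interest=$5.00
After 2 (deposit($50)): balance=$555.00 total_interest=$5.00
After 3 (deposit($50)): balance=$605.00 total_interest=$5.00
After 4 (year_end (apply 10% annual interest)): balance=$665.50 total_interest=$65.50
After 5 (month_end (apply 1% monthly interest)): balance=$672.15 total_interest=$72.15
After 6 (month_end (apply 1% monthly interest)): balance=$678.87 total_interest=$78.87
After 7 (month_end (apply 1% monthly interest)): balance=$685.65 total_interest=$85.65
After 8 (deposit($50)): balance=$735.65 total_interest=$85.65
After 9 (year_end (apply 10% annual interest)): balance=$809.21 total_interest=$159.21

Answer: 809.21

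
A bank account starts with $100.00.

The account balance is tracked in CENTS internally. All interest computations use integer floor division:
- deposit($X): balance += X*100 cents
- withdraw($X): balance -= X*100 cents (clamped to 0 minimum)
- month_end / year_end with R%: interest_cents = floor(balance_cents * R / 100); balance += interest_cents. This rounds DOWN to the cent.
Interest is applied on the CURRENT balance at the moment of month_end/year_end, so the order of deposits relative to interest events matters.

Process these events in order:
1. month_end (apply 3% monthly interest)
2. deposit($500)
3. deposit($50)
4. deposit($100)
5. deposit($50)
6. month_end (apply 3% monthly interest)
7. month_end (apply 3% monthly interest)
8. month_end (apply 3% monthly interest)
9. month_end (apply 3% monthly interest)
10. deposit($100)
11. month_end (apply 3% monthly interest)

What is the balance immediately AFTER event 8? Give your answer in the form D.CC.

Answer: 877.45

Derivation:
After 1 (month_end (apply 3% monthly interest)): balance=$103.00 total_interest=$3.00
After 2 (deposit($500)): balance=$603.00 total_interest=$3.00
After 3 (deposit($50)): balance=$653.00 total_interest=$3.00
After 4 (deposit($100)): balance=$753.00 total_interest=$3.00
After 5 (deposit($50)): balance=$803.00 total_interest=$3.00
After 6 (month_end (apply 3% monthly interest)): balance=$827.09 total_interest=$27.09
After 7 (month_end (apply 3% monthly interest)): balance=$851.90 total_interest=$51.90
After 8 (month_end (apply 3% monthly interest)): balance=$877.45 total_interest=$77.45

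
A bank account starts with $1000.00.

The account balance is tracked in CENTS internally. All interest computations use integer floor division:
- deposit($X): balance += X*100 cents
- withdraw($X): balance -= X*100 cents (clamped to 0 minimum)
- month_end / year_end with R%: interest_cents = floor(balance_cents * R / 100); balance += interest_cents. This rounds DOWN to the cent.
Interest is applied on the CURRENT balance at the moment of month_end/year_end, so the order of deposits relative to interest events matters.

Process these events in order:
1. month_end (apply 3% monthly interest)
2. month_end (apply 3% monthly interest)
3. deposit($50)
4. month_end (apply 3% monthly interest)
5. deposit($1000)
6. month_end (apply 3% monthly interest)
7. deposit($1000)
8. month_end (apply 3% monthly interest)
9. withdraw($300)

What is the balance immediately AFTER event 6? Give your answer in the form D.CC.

Answer: 2208.54

Derivation:
After 1 (month_end (apply 3% monthly interest)): balance=$1030.00 total_interest=$30.00
After 2 (month_end (apply 3% monthly interest)): balance=$1060.90 total_interest=$60.90
After 3 (deposit($50)): balance=$1110.90 total_interest=$60.90
After 4 (month_end (apply 3% monthly interest)): balance=$1144.22 total_interest=$94.22
After 5 (deposit($1000)): balance=$2144.22 total_interest=$94.22
After 6 (month_end (apply 3% monthly interest)): balance=$2208.54 total_interest=$158.54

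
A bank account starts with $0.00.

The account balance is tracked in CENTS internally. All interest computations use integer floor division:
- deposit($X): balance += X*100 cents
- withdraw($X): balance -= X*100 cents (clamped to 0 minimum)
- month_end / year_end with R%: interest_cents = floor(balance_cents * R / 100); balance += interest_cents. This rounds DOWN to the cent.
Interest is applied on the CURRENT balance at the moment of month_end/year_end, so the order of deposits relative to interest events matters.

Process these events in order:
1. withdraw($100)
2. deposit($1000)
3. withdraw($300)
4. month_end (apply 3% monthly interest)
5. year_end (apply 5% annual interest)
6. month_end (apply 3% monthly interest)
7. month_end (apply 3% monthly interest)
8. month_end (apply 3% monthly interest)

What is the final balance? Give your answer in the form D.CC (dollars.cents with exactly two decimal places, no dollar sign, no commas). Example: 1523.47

Answer: 827.24

Derivation:
After 1 (withdraw($100)): balance=$0.00 total_interest=$0.00
After 2 (deposit($1000)): balance=$1000.00 total_interest=$0.00
After 3 (withdraw($300)): balance=$700.00 total_interest=$0.00
After 4 (month_end (apply 3% monthly interest)): balance=$721.00 total_interest=$21.00
After 5 (year_end (apply 5% annual interest)): balance=$757.05 total_interest=$57.05
After 6 (month_end (apply 3% monthly interest)): balance=$779.76 total_interest=$79.76
After 7 (month_end (apply 3% monthly interest)): balance=$803.15 total_interest=$103.15
After 8 (month_end (apply 3% monthly interest)): balance=$827.24 total_interest=$127.24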